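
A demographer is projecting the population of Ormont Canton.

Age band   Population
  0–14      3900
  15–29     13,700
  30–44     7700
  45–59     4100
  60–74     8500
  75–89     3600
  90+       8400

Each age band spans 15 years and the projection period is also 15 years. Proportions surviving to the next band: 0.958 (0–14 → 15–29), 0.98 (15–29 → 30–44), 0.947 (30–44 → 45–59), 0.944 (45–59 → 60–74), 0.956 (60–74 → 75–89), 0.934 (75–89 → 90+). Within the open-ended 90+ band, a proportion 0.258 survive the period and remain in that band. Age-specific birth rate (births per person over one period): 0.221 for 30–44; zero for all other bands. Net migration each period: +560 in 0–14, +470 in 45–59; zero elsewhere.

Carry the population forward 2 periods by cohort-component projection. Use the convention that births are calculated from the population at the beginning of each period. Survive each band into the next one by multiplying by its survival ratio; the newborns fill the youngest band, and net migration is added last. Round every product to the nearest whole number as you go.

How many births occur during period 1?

(Groups numbered youngest = 1 to oldest = 7.)
Period 1:
Births: 7700 × 0.221 = 1702
Group 2: 3900 × 0.958 = 3736
Group 3: 13700 × 0.98 = 13426
Group 4: 7700 × 0.947 = 7292
Group 5: 4100 × 0.944 = 3870
Group 6: 8500 × 0.956 = 8126
Group 7: 3600 × 0.934 + 8400 × 0.258 = 3362 + 2167 = 5529
Net migration: Group 1 + 560 → 2262; Group 4 + 470 → 7762
Population now: 0–14=2262, 15–29=3736, 30–44=13426, 45–59=7762, 60–74=3870, 75–89=8126, 90+=5529

1702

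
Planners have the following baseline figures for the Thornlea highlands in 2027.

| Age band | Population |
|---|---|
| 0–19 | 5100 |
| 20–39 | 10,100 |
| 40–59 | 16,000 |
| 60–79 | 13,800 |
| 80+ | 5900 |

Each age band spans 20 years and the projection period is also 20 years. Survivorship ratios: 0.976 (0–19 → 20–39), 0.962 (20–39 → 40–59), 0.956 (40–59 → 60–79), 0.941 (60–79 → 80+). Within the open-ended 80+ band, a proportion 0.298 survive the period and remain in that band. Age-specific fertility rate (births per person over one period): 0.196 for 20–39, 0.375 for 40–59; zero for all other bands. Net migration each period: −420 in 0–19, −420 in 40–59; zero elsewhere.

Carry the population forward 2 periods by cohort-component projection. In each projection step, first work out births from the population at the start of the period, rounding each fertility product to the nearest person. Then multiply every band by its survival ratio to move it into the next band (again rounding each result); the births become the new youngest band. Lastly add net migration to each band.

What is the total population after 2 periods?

43465

Call the groups 1 to 5, youngest first.
— Period 1 —
Births: 10100 × 0.196 = 1980, 16000 × 0.375 = 6000 → total 7980
Group 2: 5100 × 0.976 = 4978
Group 3: 10100 × 0.962 = 9716
Group 4: 16000 × 0.956 = 15296
Group 5: 13800 × 0.941 + 5900 × 0.298 = 12986 + 1758 = 14744
Net migration: Group 1 − 420 → 7560; Group 3 − 420 → 9296
End of period: [7560, 4978, 9296, 15296, 14744]
— Period 2 —
Births: 4978 × 0.196 = 976, 9296 × 0.375 = 3486 → total 4462
Group 2: 7560 × 0.976 = 7379
Group 3: 4978 × 0.962 = 4789
Group 4: 9296 × 0.956 = 8887
Group 5: 15296 × 0.941 + 14744 × 0.298 = 14394 + 4394 = 18788
Net migration: Group 1 − 420 → 4042; Group 3 − 420 → 4369
End of period: [4042, 7379, 4369, 8887, 18788]
Total after period 2: 4042 + 7379 + 4369 + 8887 + 18788 = 43465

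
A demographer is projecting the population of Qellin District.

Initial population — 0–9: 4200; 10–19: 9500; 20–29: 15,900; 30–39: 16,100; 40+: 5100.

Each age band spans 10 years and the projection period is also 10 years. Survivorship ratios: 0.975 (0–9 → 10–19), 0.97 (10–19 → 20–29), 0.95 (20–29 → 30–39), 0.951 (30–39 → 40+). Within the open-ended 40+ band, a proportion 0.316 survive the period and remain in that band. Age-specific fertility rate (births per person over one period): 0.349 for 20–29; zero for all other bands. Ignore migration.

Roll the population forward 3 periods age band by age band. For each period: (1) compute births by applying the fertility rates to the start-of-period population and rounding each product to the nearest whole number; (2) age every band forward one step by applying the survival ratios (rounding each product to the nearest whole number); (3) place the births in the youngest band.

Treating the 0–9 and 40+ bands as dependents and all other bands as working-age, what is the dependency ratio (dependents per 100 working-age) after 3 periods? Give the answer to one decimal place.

[period 1]
Births: 15900 * 0.349 = 5549
10–19: 4200 * 0.975 = 4095
20–29: 9500 * 0.97 = 9215
30–39: 15900 * 0.95 = 15105
40+: 16100 * 0.951 + 5100 * 0.316 = 15311 + 1612 = 16923
End of period: [5549, 4095, 9215, 15105, 16923]
[period 2]
Births: 9215 * 0.349 = 3216
10–19: 5549 * 0.975 = 5410
20–29: 4095 * 0.97 = 3972
30–39: 9215 * 0.95 = 8754
40+: 15105 * 0.951 + 16923 * 0.316 = 14365 + 5348 = 19713
End of period: [3216, 5410, 3972, 8754, 19713]
[period 3]
Births: 3972 * 0.349 = 1386
10–19: 3216 * 0.975 = 3136
20–29: 5410 * 0.97 = 5248
30–39: 3972 * 0.95 = 3773
40+: 8754 * 0.951 + 19713 * 0.316 = 8325 + 6229 = 14554
End of period: [1386, 3136, 5248, 3773, 14554]
Dependents (band 0–9 + band 40+) = 1386 + 14554 = 15940; working-age = 12157; ratio = 15940/12157 × 100 = 131.1

131.1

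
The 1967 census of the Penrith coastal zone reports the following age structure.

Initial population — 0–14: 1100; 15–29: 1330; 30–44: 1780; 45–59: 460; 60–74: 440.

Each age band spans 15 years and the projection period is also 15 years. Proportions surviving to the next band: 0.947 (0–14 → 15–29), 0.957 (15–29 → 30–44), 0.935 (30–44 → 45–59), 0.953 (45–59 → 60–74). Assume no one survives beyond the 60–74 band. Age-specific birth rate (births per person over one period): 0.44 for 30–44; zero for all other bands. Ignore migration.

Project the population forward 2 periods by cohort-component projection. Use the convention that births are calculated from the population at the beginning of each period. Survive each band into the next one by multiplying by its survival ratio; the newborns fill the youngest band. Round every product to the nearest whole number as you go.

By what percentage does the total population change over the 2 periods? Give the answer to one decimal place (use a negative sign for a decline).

Call the groups 1 to 5, youngest first.
Period 1:
Births: 1780 × 0.44 = 783
Group 2: 1100 × 0.947 = 1042
Group 3: 1330 × 0.957 = 1273
Group 4: 1780 × 0.935 = 1664
Group 5: 460 × 0.953 = 438
Population now: 0–14=783, 15–29=1042, 30–44=1273, 45–59=1664, 60–74=438
Period 2:
Births: 1273 × 0.44 = 560
Group 2: 783 × 0.947 = 742
Group 3: 1042 × 0.957 = 997
Group 4: 1273 × 0.935 = 1190
Group 5: 1664 × 0.953 = 1586
Population now: 0–14=560, 15–29=742, 30–44=997, 45–59=1190, 60–74=1586
Total: 5110 → 5075; change = -35; percentage change = -0.7%

-0.7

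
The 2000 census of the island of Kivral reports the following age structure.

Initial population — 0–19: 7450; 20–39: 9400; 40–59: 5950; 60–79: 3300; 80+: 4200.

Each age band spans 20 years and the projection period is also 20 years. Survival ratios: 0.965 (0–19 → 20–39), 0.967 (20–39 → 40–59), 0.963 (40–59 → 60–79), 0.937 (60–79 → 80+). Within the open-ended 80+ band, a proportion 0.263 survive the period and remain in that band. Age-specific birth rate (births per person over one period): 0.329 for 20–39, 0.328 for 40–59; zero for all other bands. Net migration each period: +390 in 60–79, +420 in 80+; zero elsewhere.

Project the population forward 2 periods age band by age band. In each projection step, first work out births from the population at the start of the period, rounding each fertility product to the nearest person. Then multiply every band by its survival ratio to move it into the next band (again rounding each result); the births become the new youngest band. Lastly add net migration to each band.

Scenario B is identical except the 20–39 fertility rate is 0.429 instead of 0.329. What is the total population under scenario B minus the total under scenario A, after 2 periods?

1627

(Groups numbered youngest = 1 to oldest = 5.)
[period 1]
Births: 9400 × 0.329 = 3093 ; 5950 × 0.328 = 1952 — total 5045
Group 2: 7450 × 0.965 = 7189
Group 3: 9400 × 0.967 = 9090
Group 4: 5950 × 0.963 = 5730
Group 5: 3300 × 0.937 + 4200 × 0.263 = 3092 + 1105 = 4197
Net migration: Group 4 + 390 → 6120; Group 5 + 420 → 4617
→ [5045, 7189, 9090, 6120, 4617]
[period 2]
Births: 7189 × 0.329 = 2365 ; 9090 × 0.328 = 2982 — total 5347
Group 2: 5045 × 0.965 = 4868
Group 3: 7189 × 0.967 = 6952
Group 4: 9090 × 0.963 = 8754
Group 5: 6120 × 0.937 + 4617 × 0.263 = 5734 + 1214 = 6948
Net migration: Group 4 + 390 → 9144; Group 5 + 420 → 7368
→ [5347, 4868, 6952, 9144, 7368]
Scenario A total after 2 periods: 33679
Scenario B projection —
[period 1]
Births: 9400 × 0.429 = 4033 ; 5950 × 0.328 = 1952 — total 5985
Group 2: 7450 × 0.965 = 7189
Group 3: 9400 × 0.967 = 9090
Group 4: 5950 × 0.963 = 5730
Group 5: 3300 × 0.937 + 4200 × 0.263 = 3092 + 1105 = 4197
Net migration: Group 4 + 390 → 6120; Group 5 + 420 → 4617
→ [5985, 7189, 9090, 6120, 4617]
[period 2]
Births: 7189 × 0.429 = 3084 ; 9090 × 0.328 = 2982 — total 6066
Group 2: 5985 × 0.965 = 5776
Group 3: 7189 × 0.967 = 6952
Group 4: 9090 × 0.963 = 8754
Group 5: 6120 × 0.937 + 4617 × 0.263 = 5734 + 1214 = 6948
Net migration: Group 4 + 390 → 9144; Group 5 + 420 → 7368
→ [6066, 5776, 6952, 9144, 7368]
Scenario B total after 2 periods: 35306
Difference B − A = 35306 − 33679 = 1627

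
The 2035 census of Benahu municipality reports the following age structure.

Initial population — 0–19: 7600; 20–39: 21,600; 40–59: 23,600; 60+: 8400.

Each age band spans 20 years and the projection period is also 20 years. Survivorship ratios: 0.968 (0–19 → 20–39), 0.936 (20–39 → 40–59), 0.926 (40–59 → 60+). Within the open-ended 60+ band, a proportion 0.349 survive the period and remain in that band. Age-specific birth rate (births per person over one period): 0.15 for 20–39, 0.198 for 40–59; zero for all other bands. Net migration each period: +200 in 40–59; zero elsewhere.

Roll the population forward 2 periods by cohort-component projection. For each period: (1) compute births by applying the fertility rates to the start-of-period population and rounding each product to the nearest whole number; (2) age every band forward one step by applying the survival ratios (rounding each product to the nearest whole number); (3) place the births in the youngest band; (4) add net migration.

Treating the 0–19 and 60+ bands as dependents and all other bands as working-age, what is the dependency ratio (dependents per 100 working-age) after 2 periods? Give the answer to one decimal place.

After projecting period 1:
Births: 21600 × 0.15 = 3240 ; 23600 × 0.198 = 4673 ⇒ total 7913
20–39: 7600 × 0.968 = 7357
40–59: 21600 × 0.936 = 20218
60+: 23600 × 0.926 + 8400 × 0.349 = 21854 + 2932 = 24786
Net migration: 40–59 + 200 → 20418
→ [7913, 7357, 20418, 24786]
After projecting period 2:
Births: 7357 × 0.15 = 1104 ; 20418 × 0.198 = 4043 ⇒ total 5147
20–39: 7913 × 0.968 = 7660
40–59: 7357 × 0.936 = 6886
60+: 20418 × 0.926 + 24786 × 0.349 = 18907 + 8650 = 27557
Net migration: 40–59 + 200 → 7086
→ [5147, 7660, 7086, 27557]
Dependents (band 0–19 + band 60+) = 5147 + 27557 = 32704; working-age = 14746; ratio = 32704/14746 × 100 = 221.8

221.8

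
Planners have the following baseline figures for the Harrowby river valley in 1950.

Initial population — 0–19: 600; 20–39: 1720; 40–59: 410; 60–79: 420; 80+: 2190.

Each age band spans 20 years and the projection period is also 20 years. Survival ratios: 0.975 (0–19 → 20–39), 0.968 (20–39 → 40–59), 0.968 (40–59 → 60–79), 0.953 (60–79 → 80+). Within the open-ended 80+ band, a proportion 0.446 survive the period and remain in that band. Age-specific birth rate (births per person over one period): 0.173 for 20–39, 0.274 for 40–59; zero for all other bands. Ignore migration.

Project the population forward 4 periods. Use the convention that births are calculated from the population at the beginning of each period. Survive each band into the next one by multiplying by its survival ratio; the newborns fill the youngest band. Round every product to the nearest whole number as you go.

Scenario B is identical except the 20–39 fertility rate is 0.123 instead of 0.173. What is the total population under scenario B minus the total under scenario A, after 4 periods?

-188

— Period 1 —
Births: 1720 × 0.173 = 298  |  410 × 0.274 = 112 ⇒ total 410
20–39: 600 × 0.975 = 585
40–59: 1720 × 0.968 = 1665
60–79: 410 × 0.968 = 397
80+: 420 × 0.953 + 2190 × 0.446 = 400 + 977 = 1377
Population now: 0–19=410, 20–39=585, 40–59=1665, 60–79=397, 80+=1377
— Period 2 —
Births: 585 × 0.173 = 101  |  1665 × 0.274 = 456 ⇒ total 557
20–39: 410 × 0.975 = 400
40–59: 585 × 0.968 = 566
60–79: 1665 × 0.968 = 1612
80+: 397 × 0.953 + 1377 × 0.446 = 378 + 614 = 992
Population now: 0–19=557, 20–39=400, 40–59=566, 60–79=1612, 80+=992
— Period 3 —
Births: 400 × 0.173 = 69  |  566 × 0.274 = 155 ⇒ total 224
20–39: 557 × 0.975 = 543
40–59: 400 × 0.968 = 387
60–79: 566 × 0.968 = 548
80+: 1612 × 0.953 + 992 × 0.446 = 1536 + 442 = 1978
Population now: 0–19=224, 20–39=543, 40–59=387, 60–79=548, 80+=1978
— Period 4 —
Births: 543 × 0.173 = 94  |  387 × 0.274 = 106 ⇒ total 200
20–39: 224 × 0.975 = 218
40–59: 543 × 0.968 = 526
60–79: 387 × 0.968 = 375
80+: 548 × 0.953 + 1978 × 0.446 = 522 + 882 = 1404
Population now: 0–19=200, 20–39=218, 40–59=526, 60–79=375, 80+=1404
Scenario A total after 4 periods: 2723
Scenario B projection —
— Period 1 —
Births: 1720 × 0.123 = 212  |  410 × 0.274 = 112 ⇒ total 324
20–39: 600 × 0.975 = 585
40–59: 1720 × 0.968 = 1665
60–79: 410 × 0.968 = 397
80+: 420 × 0.953 + 2190 × 0.446 = 400 + 977 = 1377
Population now: 0–19=324, 20–39=585, 40–59=1665, 60–79=397, 80+=1377
— Period 2 —
Births: 585 × 0.123 = 72  |  1665 × 0.274 = 456 ⇒ total 528
20–39: 324 × 0.975 = 316
40–59: 585 × 0.968 = 566
60–79: 1665 × 0.968 = 1612
80+: 397 × 0.953 + 1377 × 0.446 = 378 + 614 = 992
Population now: 0–19=528, 20–39=316, 40–59=566, 60–79=1612, 80+=992
— Period 3 —
Births: 316 × 0.123 = 39  |  566 × 0.274 = 155 ⇒ total 194
20–39: 528 × 0.975 = 515
40–59: 316 × 0.968 = 306
60–79: 566 × 0.968 = 548
80+: 1612 × 0.953 + 992 × 0.446 = 1536 + 442 = 1978
Population now: 0–19=194, 20–39=515, 40–59=306, 60–79=548, 80+=1978
— Period 4 —
Births: 515 × 0.123 = 63  |  306 × 0.274 = 84 ⇒ total 147
20–39: 194 × 0.975 = 189
40–59: 515 × 0.968 = 499
60–79: 306 × 0.968 = 296
80+: 548 × 0.953 + 1978 × 0.446 = 522 + 882 = 1404
Population now: 0–19=147, 20–39=189, 40–59=499, 60–79=296, 80+=1404
Scenario B total after 4 periods: 2535
Difference B − A = 2535 − 2723 = -188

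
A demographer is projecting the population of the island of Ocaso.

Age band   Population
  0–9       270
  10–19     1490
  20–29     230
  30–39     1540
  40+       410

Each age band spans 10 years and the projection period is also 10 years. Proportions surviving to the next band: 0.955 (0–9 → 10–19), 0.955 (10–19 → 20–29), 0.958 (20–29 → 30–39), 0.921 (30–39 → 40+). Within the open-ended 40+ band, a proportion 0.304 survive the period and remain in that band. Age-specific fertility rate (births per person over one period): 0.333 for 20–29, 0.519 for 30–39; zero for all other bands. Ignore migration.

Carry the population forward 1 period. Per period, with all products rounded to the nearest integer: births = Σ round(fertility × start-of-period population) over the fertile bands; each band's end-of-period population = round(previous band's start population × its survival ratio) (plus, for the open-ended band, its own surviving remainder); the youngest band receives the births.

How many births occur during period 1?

[period 1]
Births: 230 * 0.333 = 77, 1540 * 0.519 = 799 → total 876
10–19: 270 * 0.955 = 258
20–29: 1490 * 0.955 = 1423
30–39: 230 * 0.958 = 220
40+: 1540 * 0.921 + 410 * 0.304 = 1418 + 125 = 1543
Giving 876 / 258 / 1423 / 220 / 1543.

876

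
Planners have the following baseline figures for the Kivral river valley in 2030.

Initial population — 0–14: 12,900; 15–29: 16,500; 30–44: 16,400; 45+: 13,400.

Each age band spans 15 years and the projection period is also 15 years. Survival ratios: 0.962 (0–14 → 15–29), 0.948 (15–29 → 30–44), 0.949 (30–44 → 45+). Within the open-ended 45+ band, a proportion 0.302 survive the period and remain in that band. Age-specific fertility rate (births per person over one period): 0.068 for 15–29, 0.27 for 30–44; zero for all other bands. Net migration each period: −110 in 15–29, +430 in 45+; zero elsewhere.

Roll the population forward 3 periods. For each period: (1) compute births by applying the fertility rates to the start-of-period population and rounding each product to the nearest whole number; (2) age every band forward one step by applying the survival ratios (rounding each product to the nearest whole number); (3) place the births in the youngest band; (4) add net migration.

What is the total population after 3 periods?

Period 1:
Births: 16500 × 0.068 = 1122  |  16400 × 0.27 = 4428 ⇒ total 5550
15–29: 12900 × 0.962 = 12410
30–44: 16500 × 0.948 = 15642
45+: 16400 × 0.949 + 13400 × 0.302 = 15564 + 4047 = 19611
Net migration: 15–29 − 110 → 12300; 45+ + 430 → 20041
→ [5550, 12300, 15642, 20041]
Period 2:
Births: 12300 × 0.068 = 836  |  15642 × 0.27 = 4223 ⇒ total 5059
15–29: 5550 × 0.962 = 5339
30–44: 12300 × 0.948 = 11660
45+: 15642 × 0.949 + 20041 × 0.302 = 14844 + 6052 = 20896
Net migration: 15–29 − 110 → 5229; 45+ + 430 → 21326
→ [5059, 5229, 11660, 21326]
Period 3:
Births: 5229 × 0.068 = 356  |  11660 × 0.27 = 3148 ⇒ total 3504
15–29: 5059 × 0.962 = 4867
30–44: 5229 × 0.948 = 4957
45+: 11660 × 0.949 + 21326 × 0.302 = 11065 + 6440 = 17505
Net migration: 15–29 − 110 → 4757; 45+ + 430 → 17935
→ [3504, 4757, 4957, 17935]
Total after period 3: 3504 + 4757 + 4957 + 17935 = 31153

31153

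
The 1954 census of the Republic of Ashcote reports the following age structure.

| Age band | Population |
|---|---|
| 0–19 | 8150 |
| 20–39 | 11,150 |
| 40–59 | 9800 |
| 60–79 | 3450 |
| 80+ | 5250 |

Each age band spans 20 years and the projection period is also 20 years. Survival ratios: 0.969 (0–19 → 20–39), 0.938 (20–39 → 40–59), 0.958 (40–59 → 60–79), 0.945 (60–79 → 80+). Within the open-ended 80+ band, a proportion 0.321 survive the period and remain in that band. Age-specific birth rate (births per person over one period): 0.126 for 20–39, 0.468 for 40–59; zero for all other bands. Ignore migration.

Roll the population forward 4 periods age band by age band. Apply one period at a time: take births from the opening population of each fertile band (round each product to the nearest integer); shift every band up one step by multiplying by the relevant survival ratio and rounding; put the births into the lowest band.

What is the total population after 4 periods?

Period 1:
Births: 11150 × 0.126 = 1405  |  9800 × 0.468 = 4586 — total 5991
20–39: 8150 × 0.969 = 7897
40–59: 11150 × 0.938 = 10459
60–79: 9800 × 0.958 = 9388
80+: 3450 × 0.945 + 5250 × 0.321 = 3260 + 1685 = 4945
Giving 5991 / 7897 / 10459 / 9388 / 4945.
Period 2:
Births: 7897 × 0.126 = 995  |  10459 × 0.468 = 4895 — total 5890
20–39: 5991 × 0.969 = 5805
40–59: 7897 × 0.938 = 7407
60–79: 10459 × 0.958 = 10020
80+: 9388 × 0.945 + 4945 × 0.321 = 8872 + 1587 = 10459
Giving 5890 / 5805 / 7407 / 10020 / 10459.
Period 3:
Births: 5805 × 0.126 = 731  |  7407 × 0.468 = 3466 — total 4197
20–39: 5890 × 0.969 = 5707
40–59: 5805 × 0.938 = 5445
60–79: 7407 × 0.958 = 7096
80+: 10020 × 0.945 + 10459 × 0.321 = 9469 + 3357 = 12826
Giving 4197 / 5707 / 5445 / 7096 / 12826.
Period 4:
Births: 5707 × 0.126 = 719  |  5445 × 0.468 = 2548 — total 3267
20–39: 4197 × 0.969 = 4067
40–59: 5707 × 0.938 = 5353
60–79: 5445 × 0.958 = 5216
80+: 7096 × 0.945 + 12826 × 0.321 = 6706 + 4117 = 10823
Giving 3267 / 4067 / 5353 / 5216 / 10823.
Total after period 4: 3267 + 4067 + 5353 + 5216 + 10823 = 28726

28726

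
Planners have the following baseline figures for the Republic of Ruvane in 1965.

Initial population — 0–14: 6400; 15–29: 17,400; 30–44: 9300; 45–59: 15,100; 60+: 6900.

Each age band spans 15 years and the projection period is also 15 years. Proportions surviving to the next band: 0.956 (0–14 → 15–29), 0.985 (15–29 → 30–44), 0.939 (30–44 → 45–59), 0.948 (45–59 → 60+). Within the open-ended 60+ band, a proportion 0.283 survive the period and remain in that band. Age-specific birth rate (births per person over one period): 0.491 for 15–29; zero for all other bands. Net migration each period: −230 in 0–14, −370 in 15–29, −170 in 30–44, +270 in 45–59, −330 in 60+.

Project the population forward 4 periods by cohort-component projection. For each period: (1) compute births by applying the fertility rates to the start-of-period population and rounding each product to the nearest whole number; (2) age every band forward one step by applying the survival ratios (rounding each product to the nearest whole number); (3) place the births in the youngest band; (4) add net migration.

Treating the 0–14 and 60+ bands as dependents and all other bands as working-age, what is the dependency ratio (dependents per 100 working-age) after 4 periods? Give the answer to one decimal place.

90.8

Period 1.
Births: 17400 × 0.491 = 8543
15–29: 6400 × 0.956 = 6118
30–44: 17400 × 0.985 = 17139
45–59: 9300 × 0.939 = 8733
60+: 15100 × 0.948 + 6900 × 0.283 = 14315 + 1953 = 16268
Net migration: 0–14 − 230 → 8313; 15–29 − 370 → 5748; 30–44 − 170 → 16969; 45–59 + 270 → 9003; 60+ − 330 → 15938
→ [8313, 5748, 16969, 9003, 15938]
Period 2.
Births: 5748 × 0.491 = 2822
15–29: 8313 × 0.956 = 7947
30–44: 5748 × 0.985 = 5662
45–59: 16969 × 0.939 = 15934
60+: 9003 × 0.948 + 15938 × 0.283 = 8535 + 4510 = 13045
Net migration: 0–14 − 230 → 2592; 15–29 − 370 → 7577; 30–44 − 170 → 5492; 45–59 + 270 → 16204; 60+ − 330 → 12715
→ [2592, 7577, 5492, 16204, 12715]
Period 3.
Births: 7577 × 0.491 = 3720
15–29: 2592 × 0.956 = 2478
30–44: 7577 × 0.985 = 7463
45–59: 5492 × 0.939 = 5157
60+: 16204 × 0.948 + 12715 × 0.283 = 15361 + 3598 = 18959
Net migration: 0–14 − 230 → 3490; 15–29 − 370 → 2108; 30–44 − 170 → 7293; 45–59 + 270 → 5427; 60+ − 330 → 18629
→ [3490, 2108, 7293, 5427, 18629]
Period 4.
Births: 2108 × 0.491 = 1035
15–29: 3490 × 0.956 = 3336
30–44: 2108 × 0.985 = 2076
45–59: 7293 × 0.939 = 6848
60+: 5427 × 0.948 + 18629 × 0.283 = 5145 + 5272 = 10417
Net migration: 0–14 − 230 → 805; 15–29 − 370 → 2966; 30–44 − 170 → 1906; 45–59 + 270 → 7118; 60+ − 330 → 10087
→ [805, 2966, 1906, 7118, 10087]
Dependents (band 0–14 + band 60+) = 805 + 10087 = 10892; working-age = 11990; ratio = 10892/11990 × 100 = 90.8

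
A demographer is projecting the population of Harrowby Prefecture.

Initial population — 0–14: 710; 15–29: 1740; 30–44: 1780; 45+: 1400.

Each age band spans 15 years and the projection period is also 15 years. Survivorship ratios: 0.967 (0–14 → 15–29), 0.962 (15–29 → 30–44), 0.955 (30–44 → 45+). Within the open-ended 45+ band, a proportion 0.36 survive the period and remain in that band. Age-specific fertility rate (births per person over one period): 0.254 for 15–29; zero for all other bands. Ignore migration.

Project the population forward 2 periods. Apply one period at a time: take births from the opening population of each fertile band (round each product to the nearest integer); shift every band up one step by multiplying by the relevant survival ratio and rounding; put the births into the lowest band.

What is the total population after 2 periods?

3654

Period 1:
Births: 1740 × 0.254 = 442
15–29: 710 × 0.967 = 687
30–44: 1740 × 0.962 = 1674
45+: 1780 × 0.955 + 1400 × 0.36 = 1700 + 504 = 2204
Giving 442 / 687 / 1674 / 2204.
Period 2:
Births: 687 × 0.254 = 174
15–29: 442 × 0.967 = 427
30–44: 687 × 0.962 = 661
45+: 1674 × 0.955 + 2204 × 0.36 = 1599 + 793 = 2392
Giving 174 / 427 / 661 / 2392.
Total after period 2: 174 + 427 + 661 + 2392 = 3654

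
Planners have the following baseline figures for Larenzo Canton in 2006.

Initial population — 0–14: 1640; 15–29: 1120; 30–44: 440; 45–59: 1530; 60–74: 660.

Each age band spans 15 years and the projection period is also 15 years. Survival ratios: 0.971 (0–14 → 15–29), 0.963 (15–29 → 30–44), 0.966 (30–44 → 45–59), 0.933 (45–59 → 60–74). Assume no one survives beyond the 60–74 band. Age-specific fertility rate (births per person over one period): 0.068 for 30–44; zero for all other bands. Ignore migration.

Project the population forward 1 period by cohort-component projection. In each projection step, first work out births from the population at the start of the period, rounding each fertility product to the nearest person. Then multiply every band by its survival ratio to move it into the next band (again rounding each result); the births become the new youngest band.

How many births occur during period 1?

30

Numbering the groups 1..5 from youngest to oldest:
Period 1.
Births: 440 × 0.068 = 30
Group 2: 1640 × 0.971 = 1592
Group 3: 1120 × 0.963 = 1079
Group 4: 440 × 0.966 = 425
Group 5: 1530 × 0.933 = 1427
Population now: 0–14=30, 15–29=1592, 30–44=1079, 45–59=425, 60–74=1427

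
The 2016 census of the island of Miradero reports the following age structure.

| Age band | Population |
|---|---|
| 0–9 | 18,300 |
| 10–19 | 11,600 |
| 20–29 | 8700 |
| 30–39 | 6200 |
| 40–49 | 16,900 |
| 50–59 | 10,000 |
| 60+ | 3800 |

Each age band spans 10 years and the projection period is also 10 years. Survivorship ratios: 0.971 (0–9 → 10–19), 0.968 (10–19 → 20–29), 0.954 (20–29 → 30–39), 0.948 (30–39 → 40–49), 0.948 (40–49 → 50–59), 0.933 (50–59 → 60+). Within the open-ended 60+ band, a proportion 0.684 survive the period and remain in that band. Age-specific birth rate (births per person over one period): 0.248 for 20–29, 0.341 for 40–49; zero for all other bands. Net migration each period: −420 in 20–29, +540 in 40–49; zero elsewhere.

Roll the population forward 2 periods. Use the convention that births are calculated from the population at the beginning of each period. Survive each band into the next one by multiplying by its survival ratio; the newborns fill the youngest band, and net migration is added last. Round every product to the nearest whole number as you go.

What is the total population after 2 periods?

77252

Let band 1 be 0–9 through band 7 = 60+.
Period 1:
Births: 8700 * 0.248 = 2158  |  16900 * 0.341 = 5763 — total 7921
Band 2: 18300 * 0.971 = 17769
Band 3: 11600 * 0.968 = 11229
Band 4: 8700 * 0.954 = 8300
Band 5: 6200 * 0.948 = 5878
Band 6: 16900 * 0.948 = 16021
Band 7: 10000 * 0.933 + 3800 * 0.684 = 9330 + 2599 = 11929
Net migration: Band 3 − 420 → 10809; Band 5 + 540 → 6418
Giving 7921 / 17769 / 10809 / 8300 / 6418 / 16021 / 11929.
Period 2:
Births: 10809 * 0.248 = 2681  |  6418 * 0.341 = 2189 — total 4870
Band 2: 7921 * 0.971 = 7691
Band 3: 17769 * 0.968 = 17200
Band 4: 10809 * 0.954 = 10312
Band 5: 8300 * 0.948 = 7868
Band 6: 6418 * 0.948 = 6084
Band 7: 16021 * 0.933 + 11929 * 0.684 = 14948 + 8159 = 23107
Net migration: Band 3 − 420 → 16780; Band 5 + 540 → 8408
Giving 4870 / 7691 / 16780 / 10312 / 8408 / 6084 / 23107.
Total after period 2: 4870 + 7691 + 16780 + 10312 + 8408 + 6084 + 23107 = 77252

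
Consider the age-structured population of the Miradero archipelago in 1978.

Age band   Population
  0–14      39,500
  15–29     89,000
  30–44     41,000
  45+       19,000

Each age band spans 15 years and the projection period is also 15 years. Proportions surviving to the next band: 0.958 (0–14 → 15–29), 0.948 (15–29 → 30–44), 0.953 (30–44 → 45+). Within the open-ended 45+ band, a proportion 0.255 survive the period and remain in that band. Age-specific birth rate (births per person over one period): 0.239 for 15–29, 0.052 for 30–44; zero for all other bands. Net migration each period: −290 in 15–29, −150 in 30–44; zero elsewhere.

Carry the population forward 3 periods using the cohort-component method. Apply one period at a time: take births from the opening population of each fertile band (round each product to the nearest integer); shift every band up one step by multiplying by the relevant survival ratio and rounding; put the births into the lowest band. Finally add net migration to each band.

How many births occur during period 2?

After projecting period 1:
Births: 89000 × 0.239 = 21271 ; 41000 × 0.052 = 2132 → 23403
15–29: 39500 × 0.958 = 37841
30–44: 89000 × 0.948 = 84372
45+: 41000 × 0.953 + 19000 × 0.255 = 39073 + 4845 = 43918
Net migration: 15–29 − 290 → 37551; 30–44 − 150 → 84222
→ [23403, 37551, 84222, 43918]
After projecting period 2:
Births: 37551 × 0.239 = 8975 ; 84222 × 0.052 = 4380 → 13355
15–29: 23403 × 0.958 = 22420
30–44: 37551 × 0.948 = 35598
45+: 84222 × 0.953 + 43918 × 0.255 = 80264 + 11199 = 91463
Net migration: 15–29 − 290 → 22130; 30–44 − 150 → 35448
→ [13355, 22130, 35448, 91463]

13355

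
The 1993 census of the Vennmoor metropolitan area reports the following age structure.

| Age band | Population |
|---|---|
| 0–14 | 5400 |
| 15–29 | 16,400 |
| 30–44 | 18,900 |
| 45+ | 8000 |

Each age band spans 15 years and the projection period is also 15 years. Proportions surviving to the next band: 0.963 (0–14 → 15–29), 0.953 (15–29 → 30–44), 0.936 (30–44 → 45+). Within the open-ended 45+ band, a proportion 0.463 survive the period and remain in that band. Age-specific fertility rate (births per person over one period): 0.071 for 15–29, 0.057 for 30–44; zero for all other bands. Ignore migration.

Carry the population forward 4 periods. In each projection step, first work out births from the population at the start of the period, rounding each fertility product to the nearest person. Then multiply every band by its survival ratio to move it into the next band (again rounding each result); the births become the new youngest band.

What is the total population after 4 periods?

— Period 1 —
Births: 16400 × 0.071 = 1164, 18900 × 0.057 = 1077 → total 2241
15–29: 5400 × 0.963 = 5200
30–44: 16400 × 0.953 = 15629
45+: 18900 × 0.936 + 8000 × 0.463 = 17690 + 3704 = 21394
→ [2241, 5200, 15629, 21394]
— Period 2 —
Births: 5200 × 0.071 = 369, 15629 × 0.057 = 891 → total 1260
15–29: 2241 × 0.963 = 2158
30–44: 5200 × 0.953 = 4956
45+: 15629 × 0.936 + 21394 × 0.463 = 14629 + 9905 = 24534
→ [1260, 2158, 4956, 24534]
— Period 3 —
Births: 2158 × 0.071 = 153, 4956 × 0.057 = 282 → total 435
15–29: 1260 × 0.963 = 1213
30–44: 2158 × 0.953 = 2057
45+: 4956 × 0.936 + 24534 × 0.463 = 4639 + 11359 = 15998
→ [435, 1213, 2057, 15998]
— Period 4 —
Births: 1213 × 0.071 = 86, 2057 × 0.057 = 117 → total 203
15–29: 435 × 0.963 = 419
30–44: 1213 × 0.953 = 1156
45+: 2057 × 0.936 + 15998 × 0.463 = 1925 + 7407 = 9332
→ [203, 419, 1156, 9332]
Total after period 4: 203 + 419 + 1156 + 9332 = 11110

11110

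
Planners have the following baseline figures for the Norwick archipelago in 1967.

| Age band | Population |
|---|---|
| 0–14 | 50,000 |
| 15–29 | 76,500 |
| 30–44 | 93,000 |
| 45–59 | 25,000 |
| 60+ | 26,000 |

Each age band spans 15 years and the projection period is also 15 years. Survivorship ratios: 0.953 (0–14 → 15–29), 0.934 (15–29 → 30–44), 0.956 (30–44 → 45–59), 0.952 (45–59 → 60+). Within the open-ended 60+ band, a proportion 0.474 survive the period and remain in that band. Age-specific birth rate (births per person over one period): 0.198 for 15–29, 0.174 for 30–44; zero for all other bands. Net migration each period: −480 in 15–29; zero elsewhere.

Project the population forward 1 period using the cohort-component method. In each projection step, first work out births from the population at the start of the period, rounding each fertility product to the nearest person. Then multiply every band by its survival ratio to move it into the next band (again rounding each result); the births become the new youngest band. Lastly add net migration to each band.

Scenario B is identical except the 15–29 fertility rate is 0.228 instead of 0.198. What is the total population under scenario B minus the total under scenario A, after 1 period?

— Period 1 —
Births: 76500 × 0.198 = 15147 ; 93000 × 0.174 = 16182 → total 31329
15–29: 50000 × 0.953 = 47650
30–44: 76500 × 0.934 = 71451
45–59: 93000 × 0.956 = 88908
60+: 25000 × 0.952 + 26000 × 0.474 = 23800 + 12324 = 36124
Net migration: 15–29 − 480 → 47170
Population now: 0–14=31329, 15–29=47170, 30–44=71451, 45–59=88908, 60+=36124
Scenario A total after 1 period: 274982
Scenario B projection —
— Period 1 —
Births: 76500 × 0.228 = 17442 ; 93000 × 0.174 = 16182 → total 33624
15–29: 50000 × 0.953 = 47650
30–44: 76500 × 0.934 = 71451
45–59: 93000 × 0.956 = 88908
60+: 25000 × 0.952 + 26000 × 0.474 = 23800 + 12324 = 36124
Net migration: 15–29 − 480 → 47170
Population now: 0–14=33624, 15–29=47170, 30–44=71451, 45–59=88908, 60+=36124
Scenario B total after 1 period: 277277
Difference B − A = 277277 − 274982 = 2295

2295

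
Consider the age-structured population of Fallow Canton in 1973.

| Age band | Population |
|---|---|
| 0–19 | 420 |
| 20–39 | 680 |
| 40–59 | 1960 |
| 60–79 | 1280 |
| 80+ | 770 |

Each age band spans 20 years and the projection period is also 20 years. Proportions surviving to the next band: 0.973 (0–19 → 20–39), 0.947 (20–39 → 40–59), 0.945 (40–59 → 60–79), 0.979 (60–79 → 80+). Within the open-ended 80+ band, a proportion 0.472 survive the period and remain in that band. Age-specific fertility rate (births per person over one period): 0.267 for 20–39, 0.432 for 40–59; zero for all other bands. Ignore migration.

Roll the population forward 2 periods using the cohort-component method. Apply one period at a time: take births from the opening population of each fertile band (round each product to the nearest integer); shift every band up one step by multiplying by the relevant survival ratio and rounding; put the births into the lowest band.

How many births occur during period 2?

387

Let group 1 be 0–19 through group 5 = 80+.
[period 1]
Births: 680 × 0.267 = 182  |  1960 × 0.432 = 847 — total 1029
Group 2: 420 × 0.973 = 409
Group 3: 680 × 0.947 = 644
Group 4: 1960 × 0.945 = 1852
Group 5: 1280 × 0.979 + 770 × 0.472 = 1253 + 363 = 1616
Population now: 0–19=1029, 20–39=409, 40–59=644, 60–79=1852, 80+=1616
[period 2]
Births: 409 × 0.267 = 109  |  644 × 0.432 = 278 — total 387
Group 2: 1029 × 0.973 = 1001
Group 3: 409 × 0.947 = 387
Group 4: 644 × 0.945 = 609
Group 5: 1852 × 0.979 + 1616 × 0.472 = 1813 + 763 = 2576
Population now: 0–19=387, 20–39=1001, 40–59=387, 60–79=609, 80+=2576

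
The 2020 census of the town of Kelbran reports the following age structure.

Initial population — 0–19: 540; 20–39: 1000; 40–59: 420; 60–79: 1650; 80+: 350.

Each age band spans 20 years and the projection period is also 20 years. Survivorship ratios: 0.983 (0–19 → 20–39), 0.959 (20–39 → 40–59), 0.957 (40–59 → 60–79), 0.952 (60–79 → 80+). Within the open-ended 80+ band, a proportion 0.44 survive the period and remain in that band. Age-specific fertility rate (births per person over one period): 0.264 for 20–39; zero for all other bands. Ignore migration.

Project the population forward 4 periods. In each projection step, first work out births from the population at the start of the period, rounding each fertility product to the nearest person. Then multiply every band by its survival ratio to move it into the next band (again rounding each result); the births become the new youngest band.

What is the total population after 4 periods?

Numbering the groups 1..5 from youngest to oldest:
— Period 1 —
Births: 1000 × 0.264 = 264
Group 2: 540 × 0.983 = 531
Group 3: 1000 × 0.959 = 959
Group 4: 420 × 0.957 = 402
Group 5: 1650 × 0.952 + 350 × 0.44 = 1571 + 154 = 1725
End of period: [264, 531, 959, 402, 1725]
— Period 2 —
Births: 531 × 0.264 = 140
Group 2: 264 × 0.983 = 260
Group 3: 531 × 0.959 = 509
Group 4: 959 × 0.957 = 918
Group 5: 402 × 0.952 + 1725 × 0.44 = 383 + 759 = 1142
End of period: [140, 260, 509, 918, 1142]
— Period 3 —
Births: 260 × 0.264 = 69
Group 2: 140 × 0.983 = 138
Group 3: 260 × 0.959 = 249
Group 4: 509 × 0.957 = 487
Group 5: 918 × 0.952 + 1142 × 0.44 = 874 + 502 = 1376
End of period: [69, 138, 249, 487, 1376]
— Period 4 —
Births: 138 × 0.264 = 36
Group 2: 69 × 0.983 = 68
Group 3: 138 × 0.959 = 132
Group 4: 249 × 0.957 = 238
Group 5: 487 × 0.952 + 1376 × 0.44 = 464 + 605 = 1069
End of period: [36, 68, 132, 238, 1069]
Total after period 4: 36 + 68 + 132 + 238 + 1069 = 1543

1543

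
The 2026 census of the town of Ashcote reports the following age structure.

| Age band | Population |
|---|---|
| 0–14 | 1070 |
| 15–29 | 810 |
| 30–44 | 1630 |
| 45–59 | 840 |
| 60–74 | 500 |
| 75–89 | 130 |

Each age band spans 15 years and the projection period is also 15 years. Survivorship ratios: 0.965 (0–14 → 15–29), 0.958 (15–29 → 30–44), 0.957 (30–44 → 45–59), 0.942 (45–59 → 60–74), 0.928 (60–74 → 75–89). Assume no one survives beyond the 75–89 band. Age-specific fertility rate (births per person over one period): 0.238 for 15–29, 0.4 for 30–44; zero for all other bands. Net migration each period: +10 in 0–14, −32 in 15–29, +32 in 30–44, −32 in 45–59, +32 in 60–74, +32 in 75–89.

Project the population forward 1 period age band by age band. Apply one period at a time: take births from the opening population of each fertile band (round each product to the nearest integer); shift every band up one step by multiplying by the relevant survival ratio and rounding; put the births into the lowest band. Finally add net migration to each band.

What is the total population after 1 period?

Period 1.
Births: 810 * 0.238 = 193 ; 1630 * 0.4 = 652 ⇒ total 845
15–29: 1070 * 0.965 = 1033
30–44: 810 * 0.958 = 776
45–59: 1630 * 0.957 = 1560
60–74: 840 * 0.942 = 791
75–89: 500 * 0.928 = 464
Net migration: 0–14 + 10 → 855; 15–29 − 32 → 1001; 30–44 + 32 → 808; 45–59 − 32 → 1528; 60–74 + 32 → 823; 75–89 + 32 → 496
End of period: [855, 1001, 808, 1528, 823, 496]
Total after period 1: 855 + 1001 + 808 + 1528 + 823 + 496 = 5511

5511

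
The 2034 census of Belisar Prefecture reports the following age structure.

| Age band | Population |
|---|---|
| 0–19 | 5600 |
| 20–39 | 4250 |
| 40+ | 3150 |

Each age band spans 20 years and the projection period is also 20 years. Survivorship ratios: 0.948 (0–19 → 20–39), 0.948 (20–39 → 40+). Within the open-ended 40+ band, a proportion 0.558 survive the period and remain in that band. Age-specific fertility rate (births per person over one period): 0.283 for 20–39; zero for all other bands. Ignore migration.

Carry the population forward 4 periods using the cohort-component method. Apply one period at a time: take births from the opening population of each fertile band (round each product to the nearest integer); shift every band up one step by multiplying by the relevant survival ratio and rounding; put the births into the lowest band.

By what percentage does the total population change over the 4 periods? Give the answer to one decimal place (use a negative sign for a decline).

-59.7

Call the bands 1 to 3, youngest first.
[period 1]
Births: 4250 * 0.283 = 1203
Band 2: 5600 * 0.948 = 5309
Band 3: 4250 * 0.948 + 3150 * 0.558 = 4029 + 1758 = 5787
Giving 1203 / 5309 / 5787.
[period 2]
Births: 5309 * 0.283 = 1502
Band 2: 1203 * 0.948 = 1140
Band 3: 5309 * 0.948 + 5787 * 0.558 = 5033 + 3229 = 8262
Giving 1502 / 1140 / 8262.
[period 3]
Births: 1140 * 0.283 = 323
Band 2: 1502 * 0.948 = 1424
Band 3: 1140 * 0.948 + 8262 * 0.558 = 1081 + 4610 = 5691
Giving 323 / 1424 / 5691.
[period 4]
Births: 1424 * 0.283 = 403
Band 2: 323 * 0.948 = 306
Band 3: 1424 * 0.948 + 5691 * 0.558 = 1350 + 3176 = 4526
Giving 403 / 306 / 4526.
Total: 13000 → 5235; change = -7765; percentage change = -59.7%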